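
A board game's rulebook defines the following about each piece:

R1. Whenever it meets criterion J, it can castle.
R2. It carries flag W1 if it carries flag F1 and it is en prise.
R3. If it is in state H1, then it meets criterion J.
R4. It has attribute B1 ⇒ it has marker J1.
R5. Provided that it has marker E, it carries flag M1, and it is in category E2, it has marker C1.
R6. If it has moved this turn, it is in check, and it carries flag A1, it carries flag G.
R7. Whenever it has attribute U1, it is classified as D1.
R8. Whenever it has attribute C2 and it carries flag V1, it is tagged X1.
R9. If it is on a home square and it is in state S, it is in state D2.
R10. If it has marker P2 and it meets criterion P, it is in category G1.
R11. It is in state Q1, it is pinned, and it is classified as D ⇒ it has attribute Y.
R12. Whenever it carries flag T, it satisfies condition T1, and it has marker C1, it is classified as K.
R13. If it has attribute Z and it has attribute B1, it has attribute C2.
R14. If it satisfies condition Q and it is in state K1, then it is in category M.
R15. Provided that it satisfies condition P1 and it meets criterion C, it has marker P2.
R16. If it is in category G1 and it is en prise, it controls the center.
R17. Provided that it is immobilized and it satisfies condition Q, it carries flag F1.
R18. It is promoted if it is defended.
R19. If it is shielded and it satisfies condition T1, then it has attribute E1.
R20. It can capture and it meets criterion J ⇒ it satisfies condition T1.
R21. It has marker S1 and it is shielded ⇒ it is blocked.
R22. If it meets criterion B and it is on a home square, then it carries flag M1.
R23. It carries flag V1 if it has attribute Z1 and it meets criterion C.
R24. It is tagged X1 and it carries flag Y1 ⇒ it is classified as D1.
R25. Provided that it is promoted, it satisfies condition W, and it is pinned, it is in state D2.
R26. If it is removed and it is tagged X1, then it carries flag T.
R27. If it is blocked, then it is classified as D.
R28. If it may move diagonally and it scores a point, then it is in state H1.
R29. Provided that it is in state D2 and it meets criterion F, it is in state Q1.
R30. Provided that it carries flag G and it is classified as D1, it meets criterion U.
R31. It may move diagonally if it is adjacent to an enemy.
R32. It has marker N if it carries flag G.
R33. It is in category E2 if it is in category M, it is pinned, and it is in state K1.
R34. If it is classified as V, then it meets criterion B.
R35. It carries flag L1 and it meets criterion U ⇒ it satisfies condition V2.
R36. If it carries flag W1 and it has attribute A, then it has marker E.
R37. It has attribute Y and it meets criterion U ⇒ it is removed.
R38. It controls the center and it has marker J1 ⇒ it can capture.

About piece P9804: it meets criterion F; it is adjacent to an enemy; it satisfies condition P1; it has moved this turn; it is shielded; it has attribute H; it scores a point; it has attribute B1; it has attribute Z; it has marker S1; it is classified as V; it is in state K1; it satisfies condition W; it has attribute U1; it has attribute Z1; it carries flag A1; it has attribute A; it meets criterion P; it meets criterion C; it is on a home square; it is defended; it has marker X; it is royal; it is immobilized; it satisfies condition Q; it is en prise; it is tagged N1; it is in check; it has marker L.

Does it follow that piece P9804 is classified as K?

No

Forward chaining from the given facts derives: has marker J1, carries flag G, is classified as D1, has attribute C2, is in category M, has marker P2, carries flag F1, is promoted, is blocked, carries flag V1, is classified as D, meets criterion U, may move diagonally, has marker N, meets criterion B, carries flag W1, is tagged X1, is in category G1, controls the center, carries flag M1, is in state H1, has marker E, can capture, meets criterion J, satisfies condition T1, can castle, has attribute E1.
The only rule concluding "it is classified as K" is R12, which needs "it carries flag T"; that is never established.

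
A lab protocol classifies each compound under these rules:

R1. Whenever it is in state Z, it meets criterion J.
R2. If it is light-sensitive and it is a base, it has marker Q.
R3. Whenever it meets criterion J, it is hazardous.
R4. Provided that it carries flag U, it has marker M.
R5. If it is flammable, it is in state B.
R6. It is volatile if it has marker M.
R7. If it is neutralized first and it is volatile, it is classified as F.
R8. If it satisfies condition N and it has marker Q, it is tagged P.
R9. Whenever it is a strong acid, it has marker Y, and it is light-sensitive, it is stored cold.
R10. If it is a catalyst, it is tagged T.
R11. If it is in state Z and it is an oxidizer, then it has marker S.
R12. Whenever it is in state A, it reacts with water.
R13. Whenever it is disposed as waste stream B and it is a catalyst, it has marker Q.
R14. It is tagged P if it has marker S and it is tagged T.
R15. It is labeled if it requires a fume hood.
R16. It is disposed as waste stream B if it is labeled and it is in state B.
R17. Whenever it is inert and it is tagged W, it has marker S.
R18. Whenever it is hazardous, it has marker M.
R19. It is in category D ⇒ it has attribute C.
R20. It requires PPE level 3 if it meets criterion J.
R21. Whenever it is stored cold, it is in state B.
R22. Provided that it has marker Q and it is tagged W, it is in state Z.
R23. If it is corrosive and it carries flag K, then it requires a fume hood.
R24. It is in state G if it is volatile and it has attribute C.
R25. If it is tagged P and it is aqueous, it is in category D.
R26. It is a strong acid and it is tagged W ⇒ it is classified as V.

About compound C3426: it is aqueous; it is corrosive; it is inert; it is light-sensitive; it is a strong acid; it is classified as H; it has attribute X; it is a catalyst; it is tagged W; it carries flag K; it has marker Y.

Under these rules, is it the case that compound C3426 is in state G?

By R9 (it is a strong acid, it has marker Y, it is light-sensitive): it is stored cold.
By R10 (it is a catalyst): it is tagged T.
By R17 (it is inert, it is tagged W): it has marker S.
By R21 (it is stored cold): it is in state B.
By R23 (it is corrosive, it carries flag K): it requires a fume hood.
By R14 (it has marker S, it is tagged T): it is tagged P.
By R15 (it requires a fume hood): it is labeled.
By R16 (it is labeled, it is in state B): it is disposed as waste stream B.
By R25 (it is tagged P, it is aqueous): it is in category D.
By R13 (it is disposed as waste stream B, it is a catalyst): it has marker Q.
By R19 (it is in category D): it has attribute C.
By R22 (it has marker Q, it is tagged W): it is in state Z.
By R1 (it is in state Z): it meets criterion J.
By R3 (it meets criterion J): it is hazardous.
By R18 (it is hazardous): it has marker M.
By R6 (it has marker M): it is volatile.
By R24 (it is volatile, it has attribute C): it is in state G.

Yes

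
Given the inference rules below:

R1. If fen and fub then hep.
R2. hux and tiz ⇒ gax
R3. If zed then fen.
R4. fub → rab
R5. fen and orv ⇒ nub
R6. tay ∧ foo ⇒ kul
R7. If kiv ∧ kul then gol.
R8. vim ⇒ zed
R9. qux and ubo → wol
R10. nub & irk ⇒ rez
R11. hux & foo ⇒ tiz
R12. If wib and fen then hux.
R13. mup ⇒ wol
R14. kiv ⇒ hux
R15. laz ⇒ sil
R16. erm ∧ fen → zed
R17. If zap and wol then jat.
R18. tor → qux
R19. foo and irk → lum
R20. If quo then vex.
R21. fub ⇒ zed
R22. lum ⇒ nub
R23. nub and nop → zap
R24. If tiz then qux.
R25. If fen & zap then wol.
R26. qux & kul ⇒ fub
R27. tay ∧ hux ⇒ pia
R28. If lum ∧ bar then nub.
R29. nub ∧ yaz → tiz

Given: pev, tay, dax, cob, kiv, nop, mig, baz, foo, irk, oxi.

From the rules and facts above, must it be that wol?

kul  (by R6: tay, foo)
hux  (by R14: kiv)
lum  (by R19: foo, irk)
nub  (by R22: lum)
zap  (by R23: nub, nop)
tiz  (by R11: hux, foo)
qux  (by R24: tiz)
fub  (by R26: qux, kul)
zed  (by R21: fub)
fen  (by R3: zed)
wol  (by R25: fen, zap)

Yes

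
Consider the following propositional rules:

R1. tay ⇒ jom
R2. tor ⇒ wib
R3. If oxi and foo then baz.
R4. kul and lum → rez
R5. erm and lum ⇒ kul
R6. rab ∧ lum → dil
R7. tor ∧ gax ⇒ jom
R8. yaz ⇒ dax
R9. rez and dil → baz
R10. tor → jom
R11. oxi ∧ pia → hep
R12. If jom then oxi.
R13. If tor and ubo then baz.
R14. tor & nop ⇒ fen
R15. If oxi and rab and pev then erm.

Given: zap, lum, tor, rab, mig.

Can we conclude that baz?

Forward chaining from the given facts derives: wib, dil, jom, oxi.
Rules concluding baz: R3 needs foo; R9 needs rez; R13 needs ubo — none of these are established.

No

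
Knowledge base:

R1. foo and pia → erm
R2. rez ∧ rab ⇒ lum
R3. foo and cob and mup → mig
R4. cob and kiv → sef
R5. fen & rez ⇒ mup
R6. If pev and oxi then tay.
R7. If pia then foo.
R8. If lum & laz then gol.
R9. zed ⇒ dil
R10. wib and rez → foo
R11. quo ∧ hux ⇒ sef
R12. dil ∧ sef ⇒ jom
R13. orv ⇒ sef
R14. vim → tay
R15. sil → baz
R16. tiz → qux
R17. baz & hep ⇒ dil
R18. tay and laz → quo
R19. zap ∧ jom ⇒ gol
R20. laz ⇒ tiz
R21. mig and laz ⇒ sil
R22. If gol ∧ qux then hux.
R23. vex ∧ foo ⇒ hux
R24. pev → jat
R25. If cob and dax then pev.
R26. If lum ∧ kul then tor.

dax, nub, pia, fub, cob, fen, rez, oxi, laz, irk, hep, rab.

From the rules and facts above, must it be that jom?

Yes

lum  (by R2: rez, rab)
mup  (by R5: fen, rez)
foo  (by R7: pia)
gol  (by R8: lum, laz)
tiz  (by R20: laz)
pev  (by R25: cob, dax)
mig  (by R3: foo, cob, mup)
tay  (by R6: pev, oxi)
qux  (by R16: tiz)
quo  (by R18: tay, laz)
sil  (by R21: mig, laz)
hux  (by R22: gol, qux)
sef  (by R11: quo, hux)
baz  (by R15: sil)
dil  (by R17: baz, hep)
jom  (by R12: dil, sef)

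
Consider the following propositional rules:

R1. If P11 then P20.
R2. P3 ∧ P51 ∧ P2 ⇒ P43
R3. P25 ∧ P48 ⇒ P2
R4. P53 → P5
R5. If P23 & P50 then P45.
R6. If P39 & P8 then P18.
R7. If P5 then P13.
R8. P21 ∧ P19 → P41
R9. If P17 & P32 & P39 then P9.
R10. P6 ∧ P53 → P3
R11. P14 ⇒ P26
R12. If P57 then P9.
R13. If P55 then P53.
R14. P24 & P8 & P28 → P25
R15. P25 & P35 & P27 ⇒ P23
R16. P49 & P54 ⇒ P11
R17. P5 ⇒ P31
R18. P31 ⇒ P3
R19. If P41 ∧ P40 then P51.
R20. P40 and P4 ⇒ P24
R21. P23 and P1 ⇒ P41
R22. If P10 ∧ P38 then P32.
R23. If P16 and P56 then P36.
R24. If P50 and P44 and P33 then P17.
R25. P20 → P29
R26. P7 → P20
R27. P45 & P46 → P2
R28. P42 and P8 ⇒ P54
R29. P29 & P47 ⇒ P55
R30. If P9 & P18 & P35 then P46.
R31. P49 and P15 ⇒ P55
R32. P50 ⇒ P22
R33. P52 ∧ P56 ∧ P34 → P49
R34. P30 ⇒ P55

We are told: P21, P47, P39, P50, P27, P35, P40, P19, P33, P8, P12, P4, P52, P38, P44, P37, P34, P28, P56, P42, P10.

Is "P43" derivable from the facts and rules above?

Yes

P18  (by R6: P39, P8)
P41  (by R8: P21, P19)
P51  (by R19: P41, P40)
P24  (by R20: P40, P4)
P32  (by R22: P10, P38)
P17  (by R24: P50, P44, P33)
P54  (by R28: P42, P8)
P49  (by R33: P52, P56, P34)
P9  (by R9: P17, P32, P39)
P25  (by R14: P24, P8, P28)
P23  (by R15: P25, P35, P27)
P11  (by R16: P49, P54)
P46  (by R30: P9, P18, P35)
P20  (by R1: P11)
P45  (by R5: P23, P50)
P29  (by R25: P20)
P2  (by R27: P45, P46)
P55  (by R29: P29, P47)
P53  (by R13: P55)
P5  (by R4: P53)
P31  (by R17: P5)
P3  (by R18: P31)
P43  (by R2: P3, P51, P2)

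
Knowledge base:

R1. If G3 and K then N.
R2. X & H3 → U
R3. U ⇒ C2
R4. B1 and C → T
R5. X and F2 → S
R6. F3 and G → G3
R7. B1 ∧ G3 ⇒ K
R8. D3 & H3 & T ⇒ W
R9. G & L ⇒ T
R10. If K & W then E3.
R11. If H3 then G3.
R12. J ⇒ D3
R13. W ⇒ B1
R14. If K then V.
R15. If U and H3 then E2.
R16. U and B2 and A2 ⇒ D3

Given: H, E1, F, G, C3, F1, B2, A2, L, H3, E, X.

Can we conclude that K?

Yes

U  (by R2: X, H3)
T  (by R9: G, L)
G3  (by R11: H3)
D3  (by R16: U, B2, A2)
W  (by R8: D3, H3, T)
B1  (by R13: W)
K  (by R7: B1, G3)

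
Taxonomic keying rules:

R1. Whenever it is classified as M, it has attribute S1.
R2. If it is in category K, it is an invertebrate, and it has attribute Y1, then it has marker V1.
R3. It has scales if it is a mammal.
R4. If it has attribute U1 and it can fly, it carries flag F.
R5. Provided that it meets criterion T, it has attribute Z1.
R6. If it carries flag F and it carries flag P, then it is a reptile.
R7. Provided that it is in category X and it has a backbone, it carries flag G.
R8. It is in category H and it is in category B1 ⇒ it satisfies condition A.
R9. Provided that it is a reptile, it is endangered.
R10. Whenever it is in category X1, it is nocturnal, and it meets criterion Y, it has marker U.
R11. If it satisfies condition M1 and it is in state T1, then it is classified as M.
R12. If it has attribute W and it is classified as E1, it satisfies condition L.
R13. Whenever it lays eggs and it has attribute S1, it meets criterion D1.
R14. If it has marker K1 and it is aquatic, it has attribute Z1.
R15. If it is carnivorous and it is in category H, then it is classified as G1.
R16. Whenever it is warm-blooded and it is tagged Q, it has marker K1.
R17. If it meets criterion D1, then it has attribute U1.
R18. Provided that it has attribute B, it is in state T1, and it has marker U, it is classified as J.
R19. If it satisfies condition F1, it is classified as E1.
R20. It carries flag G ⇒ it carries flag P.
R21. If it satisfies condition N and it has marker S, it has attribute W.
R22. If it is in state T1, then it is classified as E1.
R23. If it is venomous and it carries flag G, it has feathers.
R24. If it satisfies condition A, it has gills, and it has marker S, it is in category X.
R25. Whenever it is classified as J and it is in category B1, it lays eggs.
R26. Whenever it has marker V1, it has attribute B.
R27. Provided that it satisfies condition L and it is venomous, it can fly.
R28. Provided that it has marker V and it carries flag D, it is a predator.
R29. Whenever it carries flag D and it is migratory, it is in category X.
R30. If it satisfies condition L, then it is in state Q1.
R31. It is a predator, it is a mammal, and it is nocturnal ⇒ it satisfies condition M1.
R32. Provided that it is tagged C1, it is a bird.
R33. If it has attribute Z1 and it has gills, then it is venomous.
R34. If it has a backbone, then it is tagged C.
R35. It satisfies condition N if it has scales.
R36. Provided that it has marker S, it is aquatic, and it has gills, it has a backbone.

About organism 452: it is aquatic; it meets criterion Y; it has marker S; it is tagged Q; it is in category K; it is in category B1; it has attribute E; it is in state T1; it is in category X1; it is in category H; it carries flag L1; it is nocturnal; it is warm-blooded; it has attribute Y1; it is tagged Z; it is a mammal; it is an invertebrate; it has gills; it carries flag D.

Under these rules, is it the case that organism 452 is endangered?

Forward chaining from the given facts derives: has marker V1, has scales, satisfies condition A, has marker U, has marker K1, is classified as E1, is in category X, has attribute B, satisfies condition N, has a backbone, carries flag G, has attribute Z1, is classified as J, carries flag P, has attribute W, lays eggs, is venomous, is tagged C, satisfies condition L, has feathers, can fly, is in state Q1.
The only rule concluding "it is endangered" is R9, which needs "it is a reptile"; that is never established.

No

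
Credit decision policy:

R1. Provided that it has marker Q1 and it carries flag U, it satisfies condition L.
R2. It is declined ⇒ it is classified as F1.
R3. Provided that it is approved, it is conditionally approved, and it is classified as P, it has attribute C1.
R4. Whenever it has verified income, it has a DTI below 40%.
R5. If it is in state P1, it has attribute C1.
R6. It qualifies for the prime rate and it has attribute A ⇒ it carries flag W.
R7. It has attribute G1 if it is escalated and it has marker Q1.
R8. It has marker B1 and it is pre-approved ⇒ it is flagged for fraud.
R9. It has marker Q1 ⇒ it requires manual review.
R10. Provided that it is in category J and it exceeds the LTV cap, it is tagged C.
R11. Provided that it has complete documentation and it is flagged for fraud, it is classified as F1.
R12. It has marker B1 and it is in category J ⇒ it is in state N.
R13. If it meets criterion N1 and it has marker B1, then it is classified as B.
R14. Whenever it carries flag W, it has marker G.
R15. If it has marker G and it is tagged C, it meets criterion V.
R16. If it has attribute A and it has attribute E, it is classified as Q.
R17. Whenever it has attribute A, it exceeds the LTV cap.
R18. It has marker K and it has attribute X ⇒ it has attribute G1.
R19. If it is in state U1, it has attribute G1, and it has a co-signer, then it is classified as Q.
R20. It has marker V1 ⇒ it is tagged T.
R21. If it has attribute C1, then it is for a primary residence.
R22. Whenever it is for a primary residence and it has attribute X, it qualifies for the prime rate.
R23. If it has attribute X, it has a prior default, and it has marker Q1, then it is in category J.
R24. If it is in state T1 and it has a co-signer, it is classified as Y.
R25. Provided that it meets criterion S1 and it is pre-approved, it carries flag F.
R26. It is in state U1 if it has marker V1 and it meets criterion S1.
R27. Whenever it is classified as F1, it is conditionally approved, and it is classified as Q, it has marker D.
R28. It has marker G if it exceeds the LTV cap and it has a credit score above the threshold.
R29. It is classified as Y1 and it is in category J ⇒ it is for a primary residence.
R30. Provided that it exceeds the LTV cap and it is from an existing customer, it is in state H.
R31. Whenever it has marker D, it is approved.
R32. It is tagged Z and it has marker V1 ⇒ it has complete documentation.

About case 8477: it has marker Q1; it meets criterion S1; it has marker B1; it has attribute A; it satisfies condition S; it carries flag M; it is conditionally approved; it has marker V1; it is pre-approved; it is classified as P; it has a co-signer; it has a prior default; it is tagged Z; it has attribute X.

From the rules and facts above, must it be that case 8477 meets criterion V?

No

Forward chaining from the given facts derives: is flagged for fraud, requires manual review, exceeds the LTV cap, is tagged T, is in category J, carries flag F, is in state U1, has complete documentation, is tagged C, is classified as F1, is in state N.
The only rule concluding "it meets criterion V" is R15, which needs "it has marker G"; that is never established.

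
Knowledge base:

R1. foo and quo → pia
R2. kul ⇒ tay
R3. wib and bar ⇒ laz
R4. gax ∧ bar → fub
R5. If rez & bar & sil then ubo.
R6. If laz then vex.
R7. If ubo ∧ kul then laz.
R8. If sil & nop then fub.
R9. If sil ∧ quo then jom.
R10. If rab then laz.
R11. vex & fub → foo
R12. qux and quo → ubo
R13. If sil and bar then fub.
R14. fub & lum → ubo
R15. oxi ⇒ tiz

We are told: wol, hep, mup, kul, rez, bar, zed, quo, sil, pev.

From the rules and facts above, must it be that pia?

Yes

ubo  (by R5: rez, bar, sil)
laz  (by R7: ubo, kul)
fub  (by R13: sil, bar)
vex  (by R6: laz)
foo  (by R11: vex, fub)
pia  (by R1: foo, quo)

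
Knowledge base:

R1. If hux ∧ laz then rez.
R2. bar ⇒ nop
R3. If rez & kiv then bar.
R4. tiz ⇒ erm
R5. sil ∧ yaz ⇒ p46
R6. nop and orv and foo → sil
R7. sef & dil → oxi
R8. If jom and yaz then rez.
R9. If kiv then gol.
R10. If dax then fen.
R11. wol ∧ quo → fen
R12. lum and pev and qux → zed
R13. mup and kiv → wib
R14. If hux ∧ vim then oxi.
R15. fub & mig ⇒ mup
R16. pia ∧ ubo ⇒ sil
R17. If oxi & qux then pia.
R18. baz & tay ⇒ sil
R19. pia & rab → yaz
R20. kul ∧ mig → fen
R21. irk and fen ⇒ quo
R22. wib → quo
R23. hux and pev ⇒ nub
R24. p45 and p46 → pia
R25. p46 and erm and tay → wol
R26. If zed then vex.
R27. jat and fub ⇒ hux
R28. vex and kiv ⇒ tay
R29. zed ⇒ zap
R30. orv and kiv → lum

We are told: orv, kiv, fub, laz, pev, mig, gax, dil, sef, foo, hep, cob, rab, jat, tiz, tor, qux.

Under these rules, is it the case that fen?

Yes

erm  (by R4: tiz)
oxi  (by R7: sef, dil)
mup  (by R15: fub, mig)
pia  (by R17: oxi, qux)
yaz  (by R19: pia, rab)
hux  (by R27: jat, fub)
lum  (by R30: orv, kiv)
rez  (by R1: hux, laz)
bar  (by R3: rez, kiv)
zed  (by R12: lum, pev, qux)
wib  (by R13: mup, kiv)
quo  (by R22: wib)
vex  (by R26: zed)
tay  (by R28: vex, kiv)
nop  (by R2: bar)
sil  (by R6: nop, orv, foo)
p46  (by R5: sil, yaz)
wol  (by R25: p46, erm, tay)
fen  (by R11: wol, quo)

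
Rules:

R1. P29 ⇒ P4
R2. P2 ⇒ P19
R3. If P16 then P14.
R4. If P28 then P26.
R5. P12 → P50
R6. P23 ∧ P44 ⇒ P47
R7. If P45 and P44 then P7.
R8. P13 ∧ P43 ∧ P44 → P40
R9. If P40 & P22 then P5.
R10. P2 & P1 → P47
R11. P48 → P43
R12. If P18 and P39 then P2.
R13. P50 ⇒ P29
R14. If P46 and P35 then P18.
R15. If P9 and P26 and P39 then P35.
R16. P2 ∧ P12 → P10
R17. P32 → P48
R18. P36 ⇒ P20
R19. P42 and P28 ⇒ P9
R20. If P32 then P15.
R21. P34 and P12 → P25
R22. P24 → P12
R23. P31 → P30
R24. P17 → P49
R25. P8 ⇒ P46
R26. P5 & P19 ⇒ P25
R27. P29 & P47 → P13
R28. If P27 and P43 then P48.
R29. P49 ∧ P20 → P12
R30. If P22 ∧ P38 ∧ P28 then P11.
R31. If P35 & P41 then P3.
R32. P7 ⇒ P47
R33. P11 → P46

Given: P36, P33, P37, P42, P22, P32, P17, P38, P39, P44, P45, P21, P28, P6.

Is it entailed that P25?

Yes

P26  (by R4: P28)
P7  (by R7: P45, P44)
P48  (by R17: P32)
P20  (by R18: P36)
P9  (by R19: P42, P28)
P49  (by R24: P17)
P12  (by R29: P49, P20)
P11  (by R30: P22, P38, P28)
P47  (by R32: P7)
P46  (by R33: P11)
P50  (by R5: P12)
P43  (by R11: P48)
P29  (by R13: P50)
P35  (by R15: P9, P26, P39)
P13  (by R27: P29, P47)
P40  (by R8: P13, P43, P44)
P5  (by R9: P40, P22)
P18  (by R14: P46, P35)
P2  (by R12: P18, P39)
P19  (by R2: P2)
P25  (by R26: P5, P19)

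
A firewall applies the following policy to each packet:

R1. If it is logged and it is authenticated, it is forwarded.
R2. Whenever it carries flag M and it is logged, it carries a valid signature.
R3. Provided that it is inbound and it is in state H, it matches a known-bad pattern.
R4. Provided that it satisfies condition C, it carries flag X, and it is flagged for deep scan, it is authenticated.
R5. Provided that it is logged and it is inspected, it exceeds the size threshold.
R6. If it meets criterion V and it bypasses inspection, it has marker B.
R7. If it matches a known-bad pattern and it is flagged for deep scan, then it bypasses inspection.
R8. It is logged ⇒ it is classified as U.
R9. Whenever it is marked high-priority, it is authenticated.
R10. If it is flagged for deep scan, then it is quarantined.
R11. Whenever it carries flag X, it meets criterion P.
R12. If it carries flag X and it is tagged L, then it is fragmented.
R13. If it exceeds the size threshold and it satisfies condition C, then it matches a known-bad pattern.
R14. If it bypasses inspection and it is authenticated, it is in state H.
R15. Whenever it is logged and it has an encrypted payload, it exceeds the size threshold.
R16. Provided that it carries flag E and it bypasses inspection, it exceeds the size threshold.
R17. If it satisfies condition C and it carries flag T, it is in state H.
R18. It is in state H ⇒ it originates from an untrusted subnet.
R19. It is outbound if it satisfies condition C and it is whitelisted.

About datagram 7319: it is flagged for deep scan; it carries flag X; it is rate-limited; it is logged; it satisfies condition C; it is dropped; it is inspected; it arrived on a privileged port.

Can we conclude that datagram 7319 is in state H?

Yes

By R4 (it satisfies condition C, it carries flag X, it is flagged for deep scan): it is authenticated.
By R5 (it is logged, it is inspected): it exceeds the size threshold.
By R13 (it exceeds the size threshold, it satisfies condition C): it matches a known-bad pattern.
By R7 (it matches a known-bad pattern, it is flagged for deep scan): it bypasses inspection.
By R14 (it bypasses inspection, it is authenticated): it is in state H.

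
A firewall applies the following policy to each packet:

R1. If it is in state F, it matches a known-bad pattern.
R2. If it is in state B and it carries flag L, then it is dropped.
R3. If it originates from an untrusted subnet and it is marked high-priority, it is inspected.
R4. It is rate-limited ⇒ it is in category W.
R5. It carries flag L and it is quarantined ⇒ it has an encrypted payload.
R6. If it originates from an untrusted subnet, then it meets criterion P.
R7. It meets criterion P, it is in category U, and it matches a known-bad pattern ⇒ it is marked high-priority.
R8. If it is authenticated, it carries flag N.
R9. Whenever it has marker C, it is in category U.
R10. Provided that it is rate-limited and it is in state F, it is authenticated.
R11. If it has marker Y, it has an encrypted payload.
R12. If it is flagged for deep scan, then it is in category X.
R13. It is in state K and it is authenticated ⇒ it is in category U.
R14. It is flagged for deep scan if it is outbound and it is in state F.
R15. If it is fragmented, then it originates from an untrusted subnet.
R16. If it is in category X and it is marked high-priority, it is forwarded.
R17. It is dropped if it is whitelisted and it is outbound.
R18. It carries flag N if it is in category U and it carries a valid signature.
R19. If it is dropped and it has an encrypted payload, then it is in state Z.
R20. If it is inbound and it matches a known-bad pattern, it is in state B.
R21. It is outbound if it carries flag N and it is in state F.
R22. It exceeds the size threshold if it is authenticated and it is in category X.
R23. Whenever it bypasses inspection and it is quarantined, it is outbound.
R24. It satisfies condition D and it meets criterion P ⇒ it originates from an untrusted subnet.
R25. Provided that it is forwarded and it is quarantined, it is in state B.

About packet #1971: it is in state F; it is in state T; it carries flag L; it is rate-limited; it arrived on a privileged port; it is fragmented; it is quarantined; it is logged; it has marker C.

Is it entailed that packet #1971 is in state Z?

By R1 (it is in state F): it matches a known-bad pattern.
By R5 (it carries flag L, it is quarantined): it has an encrypted payload.
By R9 (it has marker C): it is in category U.
By R10 (it is rate-limited, it is in state F): it is authenticated.
By R15 (it is fragmented): it originates from an untrusted subnet.
By R6 (it originates from an untrusted subnet): it meets criterion P.
By R7 (it meets criterion P, it is in category U, it matches a known-bad pattern): it is marked high-priority.
By R8 (it is authenticated): it carries flag N.
By R21 (it carries flag N, it is in state F): it is outbound.
By R14 (it is outbound, it is in state F): it is flagged for deep scan.
By R12 (it is flagged for deep scan): it is in category X.
By R16 (it is in category X, it is marked high-priority): it is forwarded.
By R25 (it is forwarded, it is quarantined): it is in state B.
By R2 (it is in state B, it carries flag L): it is dropped.
By R19 (it is dropped, it has an encrypted payload): it is in state Z.

Yes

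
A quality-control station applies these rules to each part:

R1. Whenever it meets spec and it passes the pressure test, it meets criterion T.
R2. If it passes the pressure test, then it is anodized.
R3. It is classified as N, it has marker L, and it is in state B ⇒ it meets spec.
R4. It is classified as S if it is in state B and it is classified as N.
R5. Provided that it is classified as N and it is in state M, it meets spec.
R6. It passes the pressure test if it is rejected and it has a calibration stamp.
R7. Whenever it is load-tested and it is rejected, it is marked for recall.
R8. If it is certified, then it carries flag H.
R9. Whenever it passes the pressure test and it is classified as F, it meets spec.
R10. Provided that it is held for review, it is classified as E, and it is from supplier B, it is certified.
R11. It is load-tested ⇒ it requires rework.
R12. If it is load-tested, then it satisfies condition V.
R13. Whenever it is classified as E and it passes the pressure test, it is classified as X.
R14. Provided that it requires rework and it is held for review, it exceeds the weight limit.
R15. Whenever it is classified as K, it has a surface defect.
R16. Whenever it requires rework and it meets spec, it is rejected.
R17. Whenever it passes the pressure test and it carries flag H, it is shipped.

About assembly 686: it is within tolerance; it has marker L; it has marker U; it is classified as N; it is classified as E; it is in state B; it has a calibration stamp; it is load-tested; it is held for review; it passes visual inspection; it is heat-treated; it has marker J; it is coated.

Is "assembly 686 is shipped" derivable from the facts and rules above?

No

Forward chaining from the given facts derives: meets spec, is classified as S, requires rework, satisfies condition V, exceeds the weight limit, is rejected, passes the pressure test, is marked for recall, is classified as X, meets criterion T, is anodized.
The only rule concluding "it is shipped" is R17, which needs "it carries flag H"; that is never established.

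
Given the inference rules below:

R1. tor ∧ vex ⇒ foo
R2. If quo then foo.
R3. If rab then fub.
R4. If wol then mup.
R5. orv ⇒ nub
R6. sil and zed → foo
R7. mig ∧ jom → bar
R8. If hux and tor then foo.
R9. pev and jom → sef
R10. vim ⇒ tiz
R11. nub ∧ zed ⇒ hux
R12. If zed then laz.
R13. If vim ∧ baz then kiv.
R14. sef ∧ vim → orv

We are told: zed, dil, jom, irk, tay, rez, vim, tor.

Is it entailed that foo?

Forward chaining from the given facts derives: tiz, laz.
Rules concluding foo: R1 needs vex; R2 needs quo; R6 needs sil; R8 needs hux — none of these are established.

No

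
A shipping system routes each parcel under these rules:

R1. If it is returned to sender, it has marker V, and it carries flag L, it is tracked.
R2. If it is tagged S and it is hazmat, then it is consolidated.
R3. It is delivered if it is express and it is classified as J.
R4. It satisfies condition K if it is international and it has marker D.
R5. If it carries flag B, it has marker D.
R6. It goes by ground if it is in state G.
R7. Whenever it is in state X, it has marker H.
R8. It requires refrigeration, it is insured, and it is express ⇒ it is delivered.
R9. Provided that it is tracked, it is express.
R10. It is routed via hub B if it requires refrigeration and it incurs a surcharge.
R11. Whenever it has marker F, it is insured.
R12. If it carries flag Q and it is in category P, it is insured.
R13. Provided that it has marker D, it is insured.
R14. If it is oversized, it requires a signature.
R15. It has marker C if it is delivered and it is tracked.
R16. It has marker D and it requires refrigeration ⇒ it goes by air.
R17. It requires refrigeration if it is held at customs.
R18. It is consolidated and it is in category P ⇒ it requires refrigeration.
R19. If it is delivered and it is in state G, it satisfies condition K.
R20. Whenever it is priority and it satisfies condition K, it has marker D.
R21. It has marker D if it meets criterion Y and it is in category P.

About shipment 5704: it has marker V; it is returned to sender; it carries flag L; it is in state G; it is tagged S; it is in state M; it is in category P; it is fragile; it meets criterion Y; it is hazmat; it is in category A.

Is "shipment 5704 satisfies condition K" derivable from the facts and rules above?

Yes

By R1 (it is returned to sender, it has marker V, it carries flag L): it is tracked.
By R2 (it is tagged S, it is hazmat): it is consolidated.
By R9 (it is tracked): it is express.
By R18 (it is consolidated, it is in category P): it requires refrigeration.
By R21 (it meets criterion Y, it is in category P): it has marker D.
By R13 (it has marker D): it is insured.
By R8 (it requires refrigeration, it is insured, it is express): it is delivered.
By R19 (it is delivered, it is in state G): it satisfies condition K.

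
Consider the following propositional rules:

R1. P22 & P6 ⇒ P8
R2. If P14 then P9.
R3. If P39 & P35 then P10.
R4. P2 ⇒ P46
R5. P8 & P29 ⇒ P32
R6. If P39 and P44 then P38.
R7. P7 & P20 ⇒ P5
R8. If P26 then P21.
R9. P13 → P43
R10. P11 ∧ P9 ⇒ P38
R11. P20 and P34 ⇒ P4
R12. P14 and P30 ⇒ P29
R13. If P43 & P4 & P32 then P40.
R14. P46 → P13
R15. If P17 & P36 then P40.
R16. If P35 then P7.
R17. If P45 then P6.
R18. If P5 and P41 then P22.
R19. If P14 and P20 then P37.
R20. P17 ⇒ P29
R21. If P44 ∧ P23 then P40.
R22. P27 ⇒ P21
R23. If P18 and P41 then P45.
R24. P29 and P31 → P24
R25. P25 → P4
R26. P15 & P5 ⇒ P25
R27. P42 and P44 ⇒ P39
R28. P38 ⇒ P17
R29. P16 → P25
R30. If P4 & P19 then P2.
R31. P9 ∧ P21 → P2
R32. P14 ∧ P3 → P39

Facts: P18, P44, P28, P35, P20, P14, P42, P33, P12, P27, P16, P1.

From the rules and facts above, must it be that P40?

No

Forward chaining from the given facts derives: P9, P7, P37, P21, P39, P25, P2, P10, P46, P38, P5, P13, P4, P17, P43, P29.
Rules concluding P40: R13 needs P32; R15 needs P36; R21 needs P23 — none of these are established.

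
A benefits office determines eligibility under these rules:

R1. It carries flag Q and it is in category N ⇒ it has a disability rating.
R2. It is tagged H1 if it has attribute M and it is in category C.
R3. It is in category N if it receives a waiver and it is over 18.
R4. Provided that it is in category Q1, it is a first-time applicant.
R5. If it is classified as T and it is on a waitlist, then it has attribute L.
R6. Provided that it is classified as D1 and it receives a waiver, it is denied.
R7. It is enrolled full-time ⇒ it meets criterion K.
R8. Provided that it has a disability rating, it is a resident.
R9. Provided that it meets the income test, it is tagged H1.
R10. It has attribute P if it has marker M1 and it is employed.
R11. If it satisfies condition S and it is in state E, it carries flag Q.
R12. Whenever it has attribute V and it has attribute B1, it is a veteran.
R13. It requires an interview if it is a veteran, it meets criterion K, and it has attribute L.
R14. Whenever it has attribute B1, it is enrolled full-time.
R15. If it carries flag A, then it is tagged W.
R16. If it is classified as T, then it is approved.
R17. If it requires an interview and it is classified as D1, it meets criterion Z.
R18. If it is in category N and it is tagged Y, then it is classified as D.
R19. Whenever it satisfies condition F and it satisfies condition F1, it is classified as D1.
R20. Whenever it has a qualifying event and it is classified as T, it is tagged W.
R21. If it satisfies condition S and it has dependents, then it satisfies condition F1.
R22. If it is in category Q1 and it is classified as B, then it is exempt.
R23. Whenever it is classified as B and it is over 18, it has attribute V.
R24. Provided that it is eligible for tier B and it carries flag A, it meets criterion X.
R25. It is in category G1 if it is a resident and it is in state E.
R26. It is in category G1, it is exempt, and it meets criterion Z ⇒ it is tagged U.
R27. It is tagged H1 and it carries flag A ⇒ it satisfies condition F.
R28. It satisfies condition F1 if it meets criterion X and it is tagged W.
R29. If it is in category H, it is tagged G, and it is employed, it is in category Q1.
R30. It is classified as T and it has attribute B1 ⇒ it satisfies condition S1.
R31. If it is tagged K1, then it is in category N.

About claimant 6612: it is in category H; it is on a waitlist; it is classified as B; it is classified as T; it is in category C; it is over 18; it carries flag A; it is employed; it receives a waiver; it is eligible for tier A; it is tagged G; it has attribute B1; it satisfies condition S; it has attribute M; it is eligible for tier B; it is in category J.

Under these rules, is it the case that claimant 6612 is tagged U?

No

Forward chaining from the given facts derives: is tagged H1, is in category N, has attribute L, is enrolled full-time, is tagged W, is approved, has attribute V, meets criterion X, satisfies condition F, satisfies condition F1, is in category Q1, satisfies condition S1, is a first-time applicant, meets criterion K, is a veteran, requires an interview, is classified as D1, is exempt, is denied, meets criterion Z.
The only rule concluding "it is tagged U" is R26, which needs "it is in category G1"; that is never established.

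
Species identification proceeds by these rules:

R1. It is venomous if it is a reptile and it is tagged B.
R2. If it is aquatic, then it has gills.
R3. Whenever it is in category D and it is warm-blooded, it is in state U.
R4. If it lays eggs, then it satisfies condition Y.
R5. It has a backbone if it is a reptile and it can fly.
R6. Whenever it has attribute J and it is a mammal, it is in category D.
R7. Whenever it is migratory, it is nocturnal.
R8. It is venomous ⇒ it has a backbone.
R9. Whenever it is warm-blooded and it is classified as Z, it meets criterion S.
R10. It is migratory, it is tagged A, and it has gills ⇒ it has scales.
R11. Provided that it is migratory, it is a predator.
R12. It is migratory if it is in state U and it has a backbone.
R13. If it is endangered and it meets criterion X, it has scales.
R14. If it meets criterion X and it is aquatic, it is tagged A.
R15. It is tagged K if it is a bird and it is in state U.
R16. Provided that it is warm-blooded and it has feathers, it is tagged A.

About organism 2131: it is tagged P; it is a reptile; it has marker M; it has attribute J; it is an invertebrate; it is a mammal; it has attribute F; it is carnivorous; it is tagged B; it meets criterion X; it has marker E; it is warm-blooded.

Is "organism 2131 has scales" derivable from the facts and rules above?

No

Forward chaining from the given facts derives: is venomous, is in category D, has a backbone, is in state U, is migratory, is nocturnal, is a predator.
Rules concluding "it has scales": R10 needs "it is tagged A"; R13 needs "it is endangered" — none of these are established.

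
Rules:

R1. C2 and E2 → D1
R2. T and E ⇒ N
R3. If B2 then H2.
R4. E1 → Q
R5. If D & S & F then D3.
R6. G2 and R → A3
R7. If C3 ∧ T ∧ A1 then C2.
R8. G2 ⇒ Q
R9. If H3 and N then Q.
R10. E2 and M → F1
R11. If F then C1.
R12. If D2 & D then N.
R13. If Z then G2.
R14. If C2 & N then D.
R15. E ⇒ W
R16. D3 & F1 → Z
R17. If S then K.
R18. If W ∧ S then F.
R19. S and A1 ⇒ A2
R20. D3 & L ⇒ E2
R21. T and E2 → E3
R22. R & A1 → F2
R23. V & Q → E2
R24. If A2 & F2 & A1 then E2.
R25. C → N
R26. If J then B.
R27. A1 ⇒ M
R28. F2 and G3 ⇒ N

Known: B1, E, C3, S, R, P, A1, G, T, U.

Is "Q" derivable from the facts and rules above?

Yes

N  (by R2: T, E)
C2  (by R7: C3, T, A1)
D  (by R14: C2, N)
W  (by R15: E)
F  (by R18: W, S)
A2  (by R19: S, A1)
F2  (by R22: R, A1)
E2  (by R24: A2, F2, A1)
M  (by R27: A1)
D3  (by R5: D, S, F)
F1  (by R10: E2, M)
Z  (by R16: D3, F1)
G2  (by R13: Z)
Q  (by R8: G2)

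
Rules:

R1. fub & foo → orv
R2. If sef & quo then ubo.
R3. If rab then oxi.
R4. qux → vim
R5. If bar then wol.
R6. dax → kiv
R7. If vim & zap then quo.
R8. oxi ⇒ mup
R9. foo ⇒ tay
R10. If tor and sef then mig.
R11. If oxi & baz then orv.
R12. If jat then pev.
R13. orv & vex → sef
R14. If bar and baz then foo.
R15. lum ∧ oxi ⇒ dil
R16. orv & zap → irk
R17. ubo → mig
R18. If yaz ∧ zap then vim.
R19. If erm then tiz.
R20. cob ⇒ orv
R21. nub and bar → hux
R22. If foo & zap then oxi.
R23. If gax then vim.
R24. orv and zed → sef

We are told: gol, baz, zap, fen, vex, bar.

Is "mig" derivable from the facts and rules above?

Forward chaining from the given facts derives: wol, foo, oxi, mup, tay, orv, sef, irk.
Rules concluding mig: R10 needs tor; R17 needs ubo — none of these are established.

No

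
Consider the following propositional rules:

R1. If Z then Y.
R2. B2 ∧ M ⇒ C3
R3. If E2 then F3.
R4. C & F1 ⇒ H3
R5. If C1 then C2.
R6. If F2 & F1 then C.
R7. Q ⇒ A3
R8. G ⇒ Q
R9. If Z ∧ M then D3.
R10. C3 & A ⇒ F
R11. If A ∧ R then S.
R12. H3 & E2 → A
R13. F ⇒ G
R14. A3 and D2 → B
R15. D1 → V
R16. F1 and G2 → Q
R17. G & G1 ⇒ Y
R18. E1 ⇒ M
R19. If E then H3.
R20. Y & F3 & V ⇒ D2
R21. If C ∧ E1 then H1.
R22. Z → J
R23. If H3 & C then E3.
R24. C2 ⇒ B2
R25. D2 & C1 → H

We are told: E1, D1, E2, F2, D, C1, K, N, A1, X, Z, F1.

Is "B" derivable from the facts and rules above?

Y  (by R1: Z)
F3  (by R3: E2)
C2  (by R5: C1)
C  (by R6: F2, F1)
V  (by R15: D1)
M  (by R18: E1)
D2  (by R20: Y, F3, V)
B2  (by R24: C2)
C3  (by R2: B2, M)
H3  (by R4: C, F1)
A  (by R12: H3, E2)
F  (by R10: C3, A)
G  (by R13: F)
Q  (by R8: G)
A3  (by R7: Q)
B  (by R14: A3, D2)

Yes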